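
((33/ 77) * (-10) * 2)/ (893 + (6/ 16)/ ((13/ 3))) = -0.01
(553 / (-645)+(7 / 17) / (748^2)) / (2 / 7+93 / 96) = -73638496246 / 107745258885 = -0.68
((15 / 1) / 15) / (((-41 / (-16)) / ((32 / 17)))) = 512 / 697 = 0.73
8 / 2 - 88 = -84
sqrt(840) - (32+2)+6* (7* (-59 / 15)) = -170.22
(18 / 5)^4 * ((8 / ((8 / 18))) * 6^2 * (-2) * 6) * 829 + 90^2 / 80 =-2706828581691 / 2500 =-1082731432.68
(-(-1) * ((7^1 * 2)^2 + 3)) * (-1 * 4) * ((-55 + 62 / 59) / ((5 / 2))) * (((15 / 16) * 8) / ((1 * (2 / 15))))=57007530 / 59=966229.32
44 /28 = 11 /7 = 1.57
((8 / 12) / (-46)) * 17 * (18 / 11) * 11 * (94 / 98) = -4.25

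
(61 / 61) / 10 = 1 / 10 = 0.10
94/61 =1.54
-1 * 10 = -10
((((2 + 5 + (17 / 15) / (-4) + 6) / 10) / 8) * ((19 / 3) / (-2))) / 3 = -14497 / 86400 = -0.17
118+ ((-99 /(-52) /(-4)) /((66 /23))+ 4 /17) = 834987 /7072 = 118.07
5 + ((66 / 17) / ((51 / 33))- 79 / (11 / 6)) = -113105 / 3179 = -35.58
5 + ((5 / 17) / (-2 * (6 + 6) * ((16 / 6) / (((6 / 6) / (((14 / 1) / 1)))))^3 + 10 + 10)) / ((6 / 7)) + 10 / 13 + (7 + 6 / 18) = 195270621161 / 14903237544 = 13.10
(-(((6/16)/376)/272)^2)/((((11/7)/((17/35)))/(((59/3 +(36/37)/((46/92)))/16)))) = -7197/1282120802631680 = -0.00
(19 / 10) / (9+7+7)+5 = 1169 / 230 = 5.08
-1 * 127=-127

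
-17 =-17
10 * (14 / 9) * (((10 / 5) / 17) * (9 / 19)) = 280 / 323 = 0.87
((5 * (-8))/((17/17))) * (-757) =30280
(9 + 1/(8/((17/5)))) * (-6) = -1131/20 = -56.55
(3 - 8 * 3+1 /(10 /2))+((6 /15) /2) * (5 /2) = -203 /10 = -20.30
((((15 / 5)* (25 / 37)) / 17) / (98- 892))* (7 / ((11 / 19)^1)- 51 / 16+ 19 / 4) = -180225 / 87898976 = -0.00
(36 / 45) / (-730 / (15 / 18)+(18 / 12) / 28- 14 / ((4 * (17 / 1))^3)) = -4402048 / 4819948025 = -0.00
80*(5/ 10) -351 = -311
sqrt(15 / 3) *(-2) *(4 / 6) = -4 *sqrt(5) / 3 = -2.98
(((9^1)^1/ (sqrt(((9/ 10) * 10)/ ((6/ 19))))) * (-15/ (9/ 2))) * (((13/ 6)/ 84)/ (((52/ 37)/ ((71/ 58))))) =-13135 * sqrt(114)/ 1110816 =-0.13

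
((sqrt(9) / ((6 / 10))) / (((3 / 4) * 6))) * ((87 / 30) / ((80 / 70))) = 203 / 72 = 2.82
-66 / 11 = -6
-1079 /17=-63.47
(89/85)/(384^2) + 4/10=5013593/12533760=0.40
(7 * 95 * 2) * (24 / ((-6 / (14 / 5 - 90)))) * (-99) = -45926496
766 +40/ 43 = 32978/ 43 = 766.93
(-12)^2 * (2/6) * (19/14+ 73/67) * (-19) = -1046520/469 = -2231.39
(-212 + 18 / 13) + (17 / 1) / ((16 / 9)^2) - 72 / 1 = -922643 / 3328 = -277.24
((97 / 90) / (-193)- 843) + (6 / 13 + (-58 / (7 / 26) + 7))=-1661240887 / 1580670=-1050.97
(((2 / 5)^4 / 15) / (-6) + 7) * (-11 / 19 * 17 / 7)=-36814129 / 3740625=-9.84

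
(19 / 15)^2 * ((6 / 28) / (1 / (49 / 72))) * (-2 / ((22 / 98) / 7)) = -866761 / 59400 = -14.59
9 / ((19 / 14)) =126 / 19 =6.63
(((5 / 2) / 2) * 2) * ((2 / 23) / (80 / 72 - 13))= -45 / 2461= -0.02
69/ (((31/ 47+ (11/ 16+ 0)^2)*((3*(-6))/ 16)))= -2213888/ 40869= -54.17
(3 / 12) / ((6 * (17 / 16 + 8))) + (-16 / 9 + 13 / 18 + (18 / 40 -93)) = -488597 / 5220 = -93.60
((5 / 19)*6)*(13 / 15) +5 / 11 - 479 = -477.18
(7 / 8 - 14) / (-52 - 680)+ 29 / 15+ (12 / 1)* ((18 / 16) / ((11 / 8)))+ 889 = 290119823 / 322080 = 900.77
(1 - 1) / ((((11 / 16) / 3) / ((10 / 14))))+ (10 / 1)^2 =100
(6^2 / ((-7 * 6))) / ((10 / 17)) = -51 / 35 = -1.46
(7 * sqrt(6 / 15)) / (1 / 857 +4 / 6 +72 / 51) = 305949 * sqrt(10) / 454465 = 2.13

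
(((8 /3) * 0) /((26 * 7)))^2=0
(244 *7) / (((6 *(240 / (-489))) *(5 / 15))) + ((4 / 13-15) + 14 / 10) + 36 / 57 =-3463307 / 1976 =-1752.69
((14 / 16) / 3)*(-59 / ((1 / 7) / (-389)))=1124599 / 24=46858.29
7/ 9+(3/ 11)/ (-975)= 0.78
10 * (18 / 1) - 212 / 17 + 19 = 3171 / 17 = 186.53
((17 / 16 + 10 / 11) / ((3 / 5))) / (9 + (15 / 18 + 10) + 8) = 1735 / 14696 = 0.12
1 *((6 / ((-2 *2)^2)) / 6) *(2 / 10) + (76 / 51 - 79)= -316189 / 4080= -77.50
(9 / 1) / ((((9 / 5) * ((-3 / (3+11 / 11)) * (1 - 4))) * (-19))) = -20 / 171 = -0.12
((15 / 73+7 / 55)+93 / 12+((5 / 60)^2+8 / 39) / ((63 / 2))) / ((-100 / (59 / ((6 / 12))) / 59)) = -6666944289073 / 11837826000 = -563.19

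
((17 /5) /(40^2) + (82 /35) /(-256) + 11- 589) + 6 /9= -193986361 /336000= -577.34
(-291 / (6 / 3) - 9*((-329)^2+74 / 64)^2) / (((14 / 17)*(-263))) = 1835626244188017 / 3770368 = 486855989.70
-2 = -2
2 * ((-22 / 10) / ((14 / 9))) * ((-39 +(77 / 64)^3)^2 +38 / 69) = -217302662042707197 / 55319178772480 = -3928.16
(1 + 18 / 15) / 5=11 / 25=0.44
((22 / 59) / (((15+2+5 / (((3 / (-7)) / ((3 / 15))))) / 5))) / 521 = 15 / 61478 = 0.00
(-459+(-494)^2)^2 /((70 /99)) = 5873645737971 /70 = 83909224828.16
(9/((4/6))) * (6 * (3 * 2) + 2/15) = 2439/5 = 487.80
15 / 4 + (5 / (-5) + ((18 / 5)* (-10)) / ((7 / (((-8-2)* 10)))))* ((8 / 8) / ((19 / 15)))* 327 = 70496655 / 532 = 132512.51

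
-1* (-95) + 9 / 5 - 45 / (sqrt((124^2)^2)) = 7441759 / 76880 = 96.80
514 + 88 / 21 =10882 / 21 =518.19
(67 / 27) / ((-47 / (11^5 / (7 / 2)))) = -21580834 / 8883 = -2429.45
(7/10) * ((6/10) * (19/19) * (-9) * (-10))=189/5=37.80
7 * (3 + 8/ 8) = 28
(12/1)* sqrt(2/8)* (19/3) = 38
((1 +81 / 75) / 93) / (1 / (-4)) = -208 / 2325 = -0.09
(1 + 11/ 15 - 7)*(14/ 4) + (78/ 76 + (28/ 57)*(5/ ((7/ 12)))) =-3761/ 285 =-13.20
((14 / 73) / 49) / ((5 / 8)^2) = 128 / 12775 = 0.01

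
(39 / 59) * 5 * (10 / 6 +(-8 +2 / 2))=-1040 / 59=-17.63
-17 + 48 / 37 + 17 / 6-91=-23059 / 222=-103.87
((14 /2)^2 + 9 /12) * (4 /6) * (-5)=-995 /6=-165.83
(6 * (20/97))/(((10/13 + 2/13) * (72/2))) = 65/1746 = 0.04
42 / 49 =6 / 7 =0.86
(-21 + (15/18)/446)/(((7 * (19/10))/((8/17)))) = -1123820/1512609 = -0.74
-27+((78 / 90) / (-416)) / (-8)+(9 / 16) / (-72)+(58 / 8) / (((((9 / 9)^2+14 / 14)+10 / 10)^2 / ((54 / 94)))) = -4790803 / 180480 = -26.54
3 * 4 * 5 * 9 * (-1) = -540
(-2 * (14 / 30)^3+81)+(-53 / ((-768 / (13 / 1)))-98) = -14088491 / 864000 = -16.31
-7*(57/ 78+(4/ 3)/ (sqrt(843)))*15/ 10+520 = 26641/ 52 - 14*sqrt(843)/ 843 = 511.84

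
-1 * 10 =-10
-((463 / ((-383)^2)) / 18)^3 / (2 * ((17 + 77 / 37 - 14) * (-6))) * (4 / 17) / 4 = 3672355339 / 705989392484992665676416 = 0.00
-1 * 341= -341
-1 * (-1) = 1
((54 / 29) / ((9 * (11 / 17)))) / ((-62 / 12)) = -612 / 9889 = -0.06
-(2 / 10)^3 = -1 / 125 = -0.01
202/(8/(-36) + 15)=1818/133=13.67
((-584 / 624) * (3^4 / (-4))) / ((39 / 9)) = 5913 / 1352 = 4.37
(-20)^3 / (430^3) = -8 / 79507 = -0.00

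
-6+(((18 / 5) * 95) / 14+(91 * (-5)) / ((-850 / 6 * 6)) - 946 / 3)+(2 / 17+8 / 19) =-20066201 / 67830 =-295.83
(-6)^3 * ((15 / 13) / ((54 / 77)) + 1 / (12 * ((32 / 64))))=-5088 / 13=-391.38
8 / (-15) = -8 / 15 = -0.53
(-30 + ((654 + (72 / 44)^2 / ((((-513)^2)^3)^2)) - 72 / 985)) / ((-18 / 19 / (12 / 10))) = -304985137565382080319273272331958113868 / 385906968928496819735871170669536725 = -790.31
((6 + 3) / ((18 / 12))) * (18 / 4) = 27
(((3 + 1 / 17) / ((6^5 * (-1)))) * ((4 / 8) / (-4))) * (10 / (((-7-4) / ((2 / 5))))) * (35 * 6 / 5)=-91 / 121176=-0.00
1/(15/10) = 0.67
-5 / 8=-0.62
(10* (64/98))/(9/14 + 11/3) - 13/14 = 0.59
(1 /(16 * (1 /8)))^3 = 1 /8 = 0.12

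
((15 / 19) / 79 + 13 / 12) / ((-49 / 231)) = -216623 / 42028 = -5.15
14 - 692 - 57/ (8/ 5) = -5709/ 8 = -713.62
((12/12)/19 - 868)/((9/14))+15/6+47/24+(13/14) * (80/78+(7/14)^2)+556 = -629221/798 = -788.50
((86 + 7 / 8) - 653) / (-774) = 4529 / 6192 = 0.73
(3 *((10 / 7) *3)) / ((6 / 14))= 30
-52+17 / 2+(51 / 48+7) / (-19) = -13353 / 304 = -43.92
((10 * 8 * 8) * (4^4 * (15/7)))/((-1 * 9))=-819200/21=-39009.52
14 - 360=-346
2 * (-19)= -38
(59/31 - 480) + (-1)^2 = -14790/31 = -477.10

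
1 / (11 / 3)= 3 / 11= 0.27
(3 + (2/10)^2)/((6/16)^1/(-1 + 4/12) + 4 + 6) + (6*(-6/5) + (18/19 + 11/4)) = -912489/286900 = -3.18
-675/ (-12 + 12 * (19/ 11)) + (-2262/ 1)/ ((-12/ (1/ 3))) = -1393/ 96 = -14.51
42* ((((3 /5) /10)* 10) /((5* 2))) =63 /25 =2.52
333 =333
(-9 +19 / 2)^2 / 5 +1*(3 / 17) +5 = 1777 / 340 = 5.23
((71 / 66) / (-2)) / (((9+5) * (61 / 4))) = -71 / 28182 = -0.00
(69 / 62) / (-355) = -69 / 22010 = -0.00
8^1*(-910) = -7280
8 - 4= 4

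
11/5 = 2.20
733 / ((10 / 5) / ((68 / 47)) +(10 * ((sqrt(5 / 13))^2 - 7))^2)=4211818 / 25154343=0.17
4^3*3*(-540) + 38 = -103642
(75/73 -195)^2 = 200505600/5329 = 37625.37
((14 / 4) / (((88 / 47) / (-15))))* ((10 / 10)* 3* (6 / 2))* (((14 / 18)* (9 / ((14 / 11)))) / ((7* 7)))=-6345 / 224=-28.33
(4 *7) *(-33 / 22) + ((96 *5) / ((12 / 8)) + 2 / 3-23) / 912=-6001 / 144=-41.67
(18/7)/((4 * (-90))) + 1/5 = 27/140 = 0.19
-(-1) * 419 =419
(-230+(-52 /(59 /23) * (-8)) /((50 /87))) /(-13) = -76958 /19175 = -4.01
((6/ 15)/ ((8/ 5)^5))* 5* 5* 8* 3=46875/ 2048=22.89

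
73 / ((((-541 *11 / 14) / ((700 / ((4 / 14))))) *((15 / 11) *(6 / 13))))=-3255070 / 4869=-668.53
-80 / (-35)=16 / 7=2.29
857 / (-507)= -857 / 507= -1.69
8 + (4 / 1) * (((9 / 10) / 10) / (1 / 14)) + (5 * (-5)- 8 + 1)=-474 / 25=-18.96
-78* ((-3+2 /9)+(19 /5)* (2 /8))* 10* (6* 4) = 34216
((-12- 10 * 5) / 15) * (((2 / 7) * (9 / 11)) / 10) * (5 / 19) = -186 / 7315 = -0.03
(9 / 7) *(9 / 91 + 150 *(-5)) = -614169 / 637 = -964.16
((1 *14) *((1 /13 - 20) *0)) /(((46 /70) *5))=0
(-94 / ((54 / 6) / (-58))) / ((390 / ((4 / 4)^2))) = 2726 / 1755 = 1.55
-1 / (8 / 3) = -3 / 8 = -0.38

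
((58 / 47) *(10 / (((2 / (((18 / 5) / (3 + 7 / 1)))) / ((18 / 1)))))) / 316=2349 / 18565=0.13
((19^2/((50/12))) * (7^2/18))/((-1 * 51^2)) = -17689/195075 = -0.09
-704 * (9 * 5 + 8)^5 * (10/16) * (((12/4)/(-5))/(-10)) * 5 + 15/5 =-55201805073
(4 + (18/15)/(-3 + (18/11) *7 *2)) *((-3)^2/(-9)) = -1482/365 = -4.06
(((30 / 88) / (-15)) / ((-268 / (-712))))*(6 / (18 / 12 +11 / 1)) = -534 / 18425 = -0.03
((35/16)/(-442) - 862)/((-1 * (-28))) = -6096099/198016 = -30.79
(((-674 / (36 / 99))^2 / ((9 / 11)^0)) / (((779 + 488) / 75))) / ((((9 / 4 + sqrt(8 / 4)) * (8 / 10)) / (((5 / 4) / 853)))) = 231893701875 / 847308784 - 25765966875 * sqrt(2) / 211827196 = 101.66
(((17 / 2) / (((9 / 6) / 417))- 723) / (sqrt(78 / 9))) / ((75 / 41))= 6724*sqrt(78) / 195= 304.54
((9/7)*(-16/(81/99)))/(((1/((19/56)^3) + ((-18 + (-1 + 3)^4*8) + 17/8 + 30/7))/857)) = -8276453504/54548317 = -151.73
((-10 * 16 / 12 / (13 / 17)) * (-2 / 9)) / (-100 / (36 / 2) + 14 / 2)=1360 / 507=2.68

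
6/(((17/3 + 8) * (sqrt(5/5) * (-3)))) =-0.15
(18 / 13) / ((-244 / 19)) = -171 / 1586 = -0.11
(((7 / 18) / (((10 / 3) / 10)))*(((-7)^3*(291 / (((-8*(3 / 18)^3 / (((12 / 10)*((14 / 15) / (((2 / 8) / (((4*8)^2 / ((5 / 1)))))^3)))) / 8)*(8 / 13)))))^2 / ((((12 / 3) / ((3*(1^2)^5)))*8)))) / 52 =9558261849256432194992620568265621504 / 9765625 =978766013363858656767244400000.00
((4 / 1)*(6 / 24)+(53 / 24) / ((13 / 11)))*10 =4475 / 156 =28.69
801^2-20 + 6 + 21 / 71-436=641151.30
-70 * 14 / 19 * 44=-43120 / 19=-2269.47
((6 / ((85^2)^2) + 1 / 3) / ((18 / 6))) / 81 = 52200643 / 38054255625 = 0.00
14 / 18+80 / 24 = 37 / 9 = 4.11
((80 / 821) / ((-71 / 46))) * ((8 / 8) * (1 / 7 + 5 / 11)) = -0.04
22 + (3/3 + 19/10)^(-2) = 18602/841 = 22.12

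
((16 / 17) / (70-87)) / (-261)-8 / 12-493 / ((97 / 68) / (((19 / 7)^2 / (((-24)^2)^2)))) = -2227366444081 / 3304065364992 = -0.67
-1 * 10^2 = -100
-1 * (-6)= 6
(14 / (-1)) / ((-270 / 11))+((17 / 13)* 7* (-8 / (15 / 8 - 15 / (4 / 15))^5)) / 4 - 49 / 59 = -3107746280606744 / 11946526443028125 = -0.26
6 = 6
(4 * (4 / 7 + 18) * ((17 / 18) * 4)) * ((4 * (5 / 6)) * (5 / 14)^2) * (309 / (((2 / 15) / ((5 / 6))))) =711343750 / 3087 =230432.05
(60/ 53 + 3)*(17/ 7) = 3723/ 371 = 10.04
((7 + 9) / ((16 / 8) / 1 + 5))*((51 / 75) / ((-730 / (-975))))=5304 / 2555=2.08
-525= -525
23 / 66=0.35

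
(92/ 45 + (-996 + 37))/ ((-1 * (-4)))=-43063/ 180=-239.24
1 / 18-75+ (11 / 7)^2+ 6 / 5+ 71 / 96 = -4976983 / 70560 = -70.54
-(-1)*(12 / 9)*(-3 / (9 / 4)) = -16 / 9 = -1.78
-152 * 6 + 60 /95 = -17316 /19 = -911.37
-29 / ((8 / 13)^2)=-76.58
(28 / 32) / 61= 7 / 488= 0.01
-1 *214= -214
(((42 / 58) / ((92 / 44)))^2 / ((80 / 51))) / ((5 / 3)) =8164233 / 177955600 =0.05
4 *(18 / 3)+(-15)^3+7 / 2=-6695 / 2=-3347.50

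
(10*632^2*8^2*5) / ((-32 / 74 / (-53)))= 156654092800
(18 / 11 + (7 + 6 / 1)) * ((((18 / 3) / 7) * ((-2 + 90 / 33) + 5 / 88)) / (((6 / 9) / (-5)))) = -71415 / 968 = -73.78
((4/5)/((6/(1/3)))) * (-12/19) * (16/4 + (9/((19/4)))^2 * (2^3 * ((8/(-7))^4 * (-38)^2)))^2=-230870768810680448/1642968285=-140520526.73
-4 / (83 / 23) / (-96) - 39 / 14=-38683 / 13944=-2.77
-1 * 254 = -254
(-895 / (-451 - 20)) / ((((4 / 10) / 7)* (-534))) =-31325 / 503028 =-0.06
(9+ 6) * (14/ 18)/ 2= 35/ 6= 5.83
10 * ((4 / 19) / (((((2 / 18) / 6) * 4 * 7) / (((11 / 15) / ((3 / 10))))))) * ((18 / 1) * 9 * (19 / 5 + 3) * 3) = 4362336 / 133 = 32799.52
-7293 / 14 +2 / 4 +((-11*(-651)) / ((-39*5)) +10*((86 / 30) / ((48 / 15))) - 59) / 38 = -522.71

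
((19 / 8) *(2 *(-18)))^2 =29241 / 4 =7310.25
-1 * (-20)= 20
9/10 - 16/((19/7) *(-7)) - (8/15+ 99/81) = -23/1710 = -0.01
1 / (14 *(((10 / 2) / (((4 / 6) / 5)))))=1 / 525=0.00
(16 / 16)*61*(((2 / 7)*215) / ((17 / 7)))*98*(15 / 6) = 6426350 / 17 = 378020.59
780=780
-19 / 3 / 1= -6.33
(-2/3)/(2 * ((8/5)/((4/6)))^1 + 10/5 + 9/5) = -10/129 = -0.08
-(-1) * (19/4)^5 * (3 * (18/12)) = 22284891/2048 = 10881.29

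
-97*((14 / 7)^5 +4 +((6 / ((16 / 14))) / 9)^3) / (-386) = 6067447 / 667008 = 9.10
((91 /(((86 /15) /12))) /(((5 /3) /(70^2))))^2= 579778977960000 /1849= 313563535943.75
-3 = -3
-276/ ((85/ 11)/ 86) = -261096/ 85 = -3071.72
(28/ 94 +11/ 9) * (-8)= -5144/ 423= -12.16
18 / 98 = 9 / 49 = 0.18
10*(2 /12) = 5 /3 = 1.67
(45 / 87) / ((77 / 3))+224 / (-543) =-475757 / 1212519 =-0.39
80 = 80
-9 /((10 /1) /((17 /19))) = -153 /190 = -0.81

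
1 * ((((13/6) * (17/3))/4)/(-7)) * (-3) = 1.32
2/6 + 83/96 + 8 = 9.20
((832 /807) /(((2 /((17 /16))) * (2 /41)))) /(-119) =-533 /5649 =-0.09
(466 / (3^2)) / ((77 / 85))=39610 / 693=57.16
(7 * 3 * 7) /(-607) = -147 /607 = -0.24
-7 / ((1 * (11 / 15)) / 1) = -105 / 11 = -9.55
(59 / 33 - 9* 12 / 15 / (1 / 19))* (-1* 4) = 89108 / 165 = 540.05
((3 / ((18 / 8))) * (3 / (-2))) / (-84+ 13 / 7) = 14 / 575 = 0.02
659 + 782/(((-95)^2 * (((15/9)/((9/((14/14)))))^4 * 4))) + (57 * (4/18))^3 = 825362453887/304593750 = 2709.72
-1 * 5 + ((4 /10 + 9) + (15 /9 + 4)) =151 /15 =10.07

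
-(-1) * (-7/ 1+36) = 29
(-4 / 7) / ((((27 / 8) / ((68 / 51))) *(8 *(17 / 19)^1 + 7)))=-2432 / 152523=-0.02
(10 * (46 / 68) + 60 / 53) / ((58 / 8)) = 28460 / 26129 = 1.09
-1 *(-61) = 61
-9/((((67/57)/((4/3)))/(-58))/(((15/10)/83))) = 59508/5561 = 10.70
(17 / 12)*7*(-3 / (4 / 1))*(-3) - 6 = 261 / 16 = 16.31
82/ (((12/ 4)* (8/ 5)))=205/ 12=17.08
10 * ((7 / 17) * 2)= 140 / 17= 8.24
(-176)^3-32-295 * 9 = -5454463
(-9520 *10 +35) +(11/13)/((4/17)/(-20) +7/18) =-95162.76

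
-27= -27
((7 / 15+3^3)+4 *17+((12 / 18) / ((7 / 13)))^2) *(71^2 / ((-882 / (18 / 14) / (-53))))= 28572014966 / 756315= 37777.93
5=5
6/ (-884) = -0.01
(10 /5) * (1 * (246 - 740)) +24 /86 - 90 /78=-552781 /559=-988.87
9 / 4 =2.25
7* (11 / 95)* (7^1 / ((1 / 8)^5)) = 17661952 / 95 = 185915.28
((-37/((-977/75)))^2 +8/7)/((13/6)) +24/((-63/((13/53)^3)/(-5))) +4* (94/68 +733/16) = 509303992379911049/2638082032252212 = 193.06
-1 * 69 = -69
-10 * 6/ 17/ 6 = -10/ 17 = -0.59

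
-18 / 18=-1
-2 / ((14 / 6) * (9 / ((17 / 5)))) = -34 / 105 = -0.32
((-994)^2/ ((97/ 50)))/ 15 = 9880360/ 291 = 33953.13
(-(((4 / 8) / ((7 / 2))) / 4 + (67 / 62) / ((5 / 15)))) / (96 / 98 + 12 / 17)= -338555 / 174096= -1.94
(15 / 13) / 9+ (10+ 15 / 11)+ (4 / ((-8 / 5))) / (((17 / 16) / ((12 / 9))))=20310 / 2431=8.35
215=215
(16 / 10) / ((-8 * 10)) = -1 / 50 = -0.02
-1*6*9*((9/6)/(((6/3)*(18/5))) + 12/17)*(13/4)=-43641/272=-160.44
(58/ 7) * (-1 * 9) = -522/ 7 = -74.57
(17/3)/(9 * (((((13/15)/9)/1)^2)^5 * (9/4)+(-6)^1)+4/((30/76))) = -562652592208242187500/4355593007780063383151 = -0.13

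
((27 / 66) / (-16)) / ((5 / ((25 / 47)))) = -45 / 16544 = -0.00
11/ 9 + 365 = 3296/ 9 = 366.22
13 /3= 4.33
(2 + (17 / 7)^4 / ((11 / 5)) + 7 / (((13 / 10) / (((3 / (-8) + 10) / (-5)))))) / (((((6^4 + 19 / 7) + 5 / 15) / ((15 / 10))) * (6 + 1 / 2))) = 18408015 / 13915789888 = 0.00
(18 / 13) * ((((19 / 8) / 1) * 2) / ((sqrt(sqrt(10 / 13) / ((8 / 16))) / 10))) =171 * 26^(1 / 4) * 5^(3 / 4) / 26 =49.66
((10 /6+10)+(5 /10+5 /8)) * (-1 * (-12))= 153.50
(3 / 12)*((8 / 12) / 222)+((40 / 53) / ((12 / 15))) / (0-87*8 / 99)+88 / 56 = 5151952 / 3582747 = 1.44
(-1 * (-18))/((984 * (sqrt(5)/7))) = 21 * sqrt(5)/820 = 0.06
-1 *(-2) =2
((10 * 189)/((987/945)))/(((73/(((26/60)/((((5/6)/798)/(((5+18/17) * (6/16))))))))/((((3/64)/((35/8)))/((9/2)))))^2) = 9908665759629/5790704560000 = 1.71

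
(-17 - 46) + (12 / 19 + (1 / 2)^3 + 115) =8019 / 152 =52.76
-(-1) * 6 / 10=3 / 5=0.60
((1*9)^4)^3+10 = 282429536491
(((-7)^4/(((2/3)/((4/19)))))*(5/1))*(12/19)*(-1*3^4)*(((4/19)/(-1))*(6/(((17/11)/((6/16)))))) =6931302840/116603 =59443.61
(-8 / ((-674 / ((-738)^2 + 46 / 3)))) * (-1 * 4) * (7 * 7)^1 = -1281038752 / 1011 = -1267100.64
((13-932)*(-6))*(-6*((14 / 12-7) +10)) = -137850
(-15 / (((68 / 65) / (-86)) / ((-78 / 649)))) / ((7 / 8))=-13080600 / 77231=-169.37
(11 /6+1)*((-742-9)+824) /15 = 1241 /90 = 13.79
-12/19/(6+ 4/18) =-27/266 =-0.10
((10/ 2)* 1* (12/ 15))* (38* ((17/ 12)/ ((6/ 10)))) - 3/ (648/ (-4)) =19381/ 54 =358.91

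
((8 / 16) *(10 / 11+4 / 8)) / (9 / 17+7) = 527 / 5632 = 0.09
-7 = -7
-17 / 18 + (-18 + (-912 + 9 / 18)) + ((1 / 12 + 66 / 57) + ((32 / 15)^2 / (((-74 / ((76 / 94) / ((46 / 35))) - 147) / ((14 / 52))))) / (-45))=-330445464247303 / 355622424300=-929.20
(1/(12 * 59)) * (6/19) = 1/2242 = 0.00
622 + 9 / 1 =631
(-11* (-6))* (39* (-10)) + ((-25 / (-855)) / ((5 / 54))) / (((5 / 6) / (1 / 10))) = -12226482 / 475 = -25739.96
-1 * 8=-8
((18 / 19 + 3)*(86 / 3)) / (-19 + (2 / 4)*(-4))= -2150 / 399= -5.39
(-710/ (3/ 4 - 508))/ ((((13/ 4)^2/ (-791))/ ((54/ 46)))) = -123.05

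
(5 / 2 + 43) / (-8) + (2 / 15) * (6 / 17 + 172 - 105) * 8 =66.16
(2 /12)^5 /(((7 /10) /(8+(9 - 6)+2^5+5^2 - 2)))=55 /4536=0.01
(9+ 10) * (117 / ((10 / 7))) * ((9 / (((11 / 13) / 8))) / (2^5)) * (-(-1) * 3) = 5461911 / 440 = 12413.43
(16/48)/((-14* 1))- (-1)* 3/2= 31/21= 1.48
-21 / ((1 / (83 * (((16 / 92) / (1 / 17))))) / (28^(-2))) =-4233 / 644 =-6.57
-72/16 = -9/2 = -4.50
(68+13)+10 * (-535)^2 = 2862331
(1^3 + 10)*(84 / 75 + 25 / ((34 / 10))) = 39611 / 425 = 93.20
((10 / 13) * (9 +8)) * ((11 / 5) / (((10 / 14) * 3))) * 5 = 2618 / 39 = 67.13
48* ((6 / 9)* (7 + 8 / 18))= 2144 / 9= 238.22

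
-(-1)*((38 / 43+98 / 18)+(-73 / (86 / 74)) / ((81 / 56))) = -3005 / 81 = -37.10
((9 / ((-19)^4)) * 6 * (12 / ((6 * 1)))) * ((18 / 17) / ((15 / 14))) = 0.00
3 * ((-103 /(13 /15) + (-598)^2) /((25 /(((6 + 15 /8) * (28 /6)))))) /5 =2049462387 /6500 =315301.91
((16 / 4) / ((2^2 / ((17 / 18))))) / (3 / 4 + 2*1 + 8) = 34 / 387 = 0.09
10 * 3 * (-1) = -30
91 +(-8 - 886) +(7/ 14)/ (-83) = -133299/ 166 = -803.01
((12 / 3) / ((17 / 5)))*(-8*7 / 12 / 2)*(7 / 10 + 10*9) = -12698 / 51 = -248.98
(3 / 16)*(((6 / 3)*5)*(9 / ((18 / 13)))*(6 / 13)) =45 / 8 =5.62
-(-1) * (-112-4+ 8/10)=-576/5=-115.20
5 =5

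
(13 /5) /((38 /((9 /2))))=117 /380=0.31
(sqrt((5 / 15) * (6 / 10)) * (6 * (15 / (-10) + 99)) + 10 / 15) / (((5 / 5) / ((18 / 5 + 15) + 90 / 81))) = 1774 / 135 + 11531 * sqrt(5) / 5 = 5169.96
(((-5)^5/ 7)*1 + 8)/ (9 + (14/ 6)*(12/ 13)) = -39897/ 1015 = -39.31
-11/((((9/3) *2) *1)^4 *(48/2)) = -11/31104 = -0.00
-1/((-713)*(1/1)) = 1/713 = 0.00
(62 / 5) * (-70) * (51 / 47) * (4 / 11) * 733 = -129793776 / 517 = -251051.79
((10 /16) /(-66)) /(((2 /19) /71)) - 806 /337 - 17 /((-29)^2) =-2633502865 /299288352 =-8.80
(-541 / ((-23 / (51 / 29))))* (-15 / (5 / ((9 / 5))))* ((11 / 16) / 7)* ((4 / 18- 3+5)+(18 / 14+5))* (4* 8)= -976059216 / 163415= -5972.89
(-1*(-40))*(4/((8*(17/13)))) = 260/17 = 15.29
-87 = -87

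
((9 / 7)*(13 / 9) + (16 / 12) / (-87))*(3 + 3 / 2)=3365 / 406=8.29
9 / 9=1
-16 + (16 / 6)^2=-80 / 9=-8.89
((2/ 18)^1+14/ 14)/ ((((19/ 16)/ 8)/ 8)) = 10240/ 171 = 59.88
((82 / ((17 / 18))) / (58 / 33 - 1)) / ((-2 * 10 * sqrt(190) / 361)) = -231363 * sqrt(190) / 21250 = -150.08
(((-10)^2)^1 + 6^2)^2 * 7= 129472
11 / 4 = 2.75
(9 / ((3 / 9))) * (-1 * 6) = -162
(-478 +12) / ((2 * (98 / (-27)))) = 6291 / 98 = 64.19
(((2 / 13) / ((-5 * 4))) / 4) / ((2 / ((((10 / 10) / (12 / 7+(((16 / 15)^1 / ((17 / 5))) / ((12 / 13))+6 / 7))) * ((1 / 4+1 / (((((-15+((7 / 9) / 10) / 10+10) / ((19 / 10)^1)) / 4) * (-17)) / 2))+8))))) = -162243459 / 58278163840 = -0.00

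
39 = 39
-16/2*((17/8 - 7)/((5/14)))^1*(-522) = -285012/5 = -57002.40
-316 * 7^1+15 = -2197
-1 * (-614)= 614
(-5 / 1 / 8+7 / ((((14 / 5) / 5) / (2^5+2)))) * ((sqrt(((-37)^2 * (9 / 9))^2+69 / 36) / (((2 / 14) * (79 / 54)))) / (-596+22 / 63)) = -13474755 * sqrt(67469865) / 23716432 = -4666.88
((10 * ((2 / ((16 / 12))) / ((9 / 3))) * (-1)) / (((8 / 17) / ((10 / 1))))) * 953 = -405025 / 4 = -101256.25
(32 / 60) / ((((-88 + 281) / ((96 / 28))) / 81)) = 5184 / 6755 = 0.77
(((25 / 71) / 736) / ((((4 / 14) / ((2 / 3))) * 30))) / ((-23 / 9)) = -35 / 2403776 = -0.00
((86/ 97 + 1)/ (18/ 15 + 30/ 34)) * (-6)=-31110/ 5723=-5.44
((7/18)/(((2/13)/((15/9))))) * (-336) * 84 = -118906.67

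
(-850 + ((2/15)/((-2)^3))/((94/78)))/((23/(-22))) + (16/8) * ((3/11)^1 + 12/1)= 99599273/118910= 837.60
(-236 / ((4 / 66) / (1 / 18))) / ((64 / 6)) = -649 / 32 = -20.28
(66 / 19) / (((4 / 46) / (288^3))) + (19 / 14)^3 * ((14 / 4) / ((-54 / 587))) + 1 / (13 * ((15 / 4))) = 49893316707195077 / 52284960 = 954257528.50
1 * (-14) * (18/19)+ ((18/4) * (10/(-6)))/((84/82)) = -10951/532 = -20.58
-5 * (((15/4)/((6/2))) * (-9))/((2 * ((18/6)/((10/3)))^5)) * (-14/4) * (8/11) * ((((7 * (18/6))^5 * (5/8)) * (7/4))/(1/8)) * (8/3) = -10294287500000/891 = -11553633557.80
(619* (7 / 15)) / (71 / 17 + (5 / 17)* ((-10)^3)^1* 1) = -1.00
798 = 798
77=77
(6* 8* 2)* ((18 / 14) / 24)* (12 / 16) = 27 / 7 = 3.86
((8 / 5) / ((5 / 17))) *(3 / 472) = 51 / 1475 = 0.03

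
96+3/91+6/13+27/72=70521/728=96.87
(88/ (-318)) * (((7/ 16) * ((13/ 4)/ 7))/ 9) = -143/ 22896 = -0.01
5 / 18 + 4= 77 / 18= 4.28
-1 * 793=-793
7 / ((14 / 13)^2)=169 / 28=6.04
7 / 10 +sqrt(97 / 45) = 7 / 10 +sqrt(485) / 15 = 2.17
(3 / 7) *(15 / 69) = 15 / 161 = 0.09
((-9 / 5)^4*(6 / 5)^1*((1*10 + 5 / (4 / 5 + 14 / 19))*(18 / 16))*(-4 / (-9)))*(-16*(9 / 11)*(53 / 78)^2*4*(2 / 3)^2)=-76078416672 / 84816875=-896.97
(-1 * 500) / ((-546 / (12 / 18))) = 500 / 819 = 0.61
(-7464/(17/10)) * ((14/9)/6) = -174160/153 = -1138.30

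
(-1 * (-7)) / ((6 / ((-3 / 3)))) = -7 / 6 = -1.17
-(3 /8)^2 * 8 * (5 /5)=-9 /8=-1.12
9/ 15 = 3/ 5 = 0.60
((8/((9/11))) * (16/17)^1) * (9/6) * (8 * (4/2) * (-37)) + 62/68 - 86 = -842215/102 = -8257.01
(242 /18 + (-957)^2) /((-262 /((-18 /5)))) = 8242762 /655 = 12584.37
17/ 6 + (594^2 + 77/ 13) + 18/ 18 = 27521969/ 78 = 352845.76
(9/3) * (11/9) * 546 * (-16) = -32032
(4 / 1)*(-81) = -324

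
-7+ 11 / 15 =-94 / 15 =-6.27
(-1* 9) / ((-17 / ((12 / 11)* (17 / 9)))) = 12 / 11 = 1.09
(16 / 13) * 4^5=16384 / 13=1260.31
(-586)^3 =-201230056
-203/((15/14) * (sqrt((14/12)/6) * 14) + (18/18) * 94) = -76328/35169 + 2030 * sqrt(7)/35169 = -2.02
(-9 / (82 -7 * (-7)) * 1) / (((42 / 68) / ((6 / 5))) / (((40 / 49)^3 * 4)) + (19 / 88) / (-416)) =-4480819200 / 15393580619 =-0.29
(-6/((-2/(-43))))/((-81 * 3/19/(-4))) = -3268/81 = -40.35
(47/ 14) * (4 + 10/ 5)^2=846/ 7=120.86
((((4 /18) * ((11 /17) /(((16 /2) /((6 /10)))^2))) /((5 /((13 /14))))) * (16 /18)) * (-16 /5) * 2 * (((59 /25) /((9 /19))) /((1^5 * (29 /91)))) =-8335756 /623953125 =-0.01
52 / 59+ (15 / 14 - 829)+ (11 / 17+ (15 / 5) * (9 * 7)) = -637.40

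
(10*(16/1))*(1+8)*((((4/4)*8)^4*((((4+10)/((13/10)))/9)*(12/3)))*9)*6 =19818086400/13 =1524468184.62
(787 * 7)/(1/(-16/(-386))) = 44072/193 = 228.35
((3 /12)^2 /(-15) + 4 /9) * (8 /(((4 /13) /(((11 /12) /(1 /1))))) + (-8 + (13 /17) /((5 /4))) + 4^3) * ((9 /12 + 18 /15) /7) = 24153181 /2448000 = 9.87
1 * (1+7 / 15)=22 / 15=1.47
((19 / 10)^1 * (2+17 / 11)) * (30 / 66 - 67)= -271206 / 605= -448.27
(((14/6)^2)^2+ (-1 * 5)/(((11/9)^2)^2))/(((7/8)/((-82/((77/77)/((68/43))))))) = -1449574252288/356962221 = -4060.86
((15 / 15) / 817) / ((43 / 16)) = 16 / 35131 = 0.00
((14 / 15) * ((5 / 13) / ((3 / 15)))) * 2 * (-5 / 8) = -175 / 78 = -2.24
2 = 2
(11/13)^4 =14641/28561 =0.51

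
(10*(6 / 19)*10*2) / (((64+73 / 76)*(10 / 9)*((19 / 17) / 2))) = 146880 / 93803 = 1.57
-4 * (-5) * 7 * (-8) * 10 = -11200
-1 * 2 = -2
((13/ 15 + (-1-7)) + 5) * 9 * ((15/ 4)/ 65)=-72/ 65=-1.11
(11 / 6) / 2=11 / 12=0.92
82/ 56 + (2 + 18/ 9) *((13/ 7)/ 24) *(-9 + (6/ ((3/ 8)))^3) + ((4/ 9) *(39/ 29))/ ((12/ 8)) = 9258407/ 7308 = 1266.89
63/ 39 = 21/ 13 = 1.62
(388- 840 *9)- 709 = -7881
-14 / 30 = -7 / 15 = -0.47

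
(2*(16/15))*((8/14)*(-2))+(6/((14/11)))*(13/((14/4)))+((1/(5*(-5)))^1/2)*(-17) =113279/7350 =15.41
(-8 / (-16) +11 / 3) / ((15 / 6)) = 5 / 3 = 1.67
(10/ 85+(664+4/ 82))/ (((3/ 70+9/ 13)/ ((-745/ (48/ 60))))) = -130766385750/ 155431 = -841314.70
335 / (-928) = -335 / 928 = -0.36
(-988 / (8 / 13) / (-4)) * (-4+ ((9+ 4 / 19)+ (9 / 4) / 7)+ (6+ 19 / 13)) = 1168219 / 224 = 5215.26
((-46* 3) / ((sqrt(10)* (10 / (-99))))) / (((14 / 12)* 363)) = 621* sqrt(10) / 1925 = 1.02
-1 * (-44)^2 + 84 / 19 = -36700 / 19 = -1931.58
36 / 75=12 / 25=0.48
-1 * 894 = -894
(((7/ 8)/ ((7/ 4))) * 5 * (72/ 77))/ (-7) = -180/ 539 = -0.33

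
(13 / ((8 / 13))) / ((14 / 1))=169 / 112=1.51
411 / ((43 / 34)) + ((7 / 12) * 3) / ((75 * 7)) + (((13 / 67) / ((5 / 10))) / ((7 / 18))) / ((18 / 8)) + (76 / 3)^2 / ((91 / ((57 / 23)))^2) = 1233919270469569 / 3786194930700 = 325.90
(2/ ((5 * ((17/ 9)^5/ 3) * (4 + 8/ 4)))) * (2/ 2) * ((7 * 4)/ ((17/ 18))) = 29760696/ 120687845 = 0.25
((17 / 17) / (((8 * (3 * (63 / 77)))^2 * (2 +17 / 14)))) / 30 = 847 / 31492800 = 0.00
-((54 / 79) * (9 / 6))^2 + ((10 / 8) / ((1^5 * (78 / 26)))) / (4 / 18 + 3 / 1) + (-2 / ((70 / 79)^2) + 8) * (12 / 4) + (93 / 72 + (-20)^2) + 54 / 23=51288453829903 / 122384761800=419.08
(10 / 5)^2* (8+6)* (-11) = -616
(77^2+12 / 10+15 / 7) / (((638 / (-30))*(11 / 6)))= -3737376 / 24563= -152.15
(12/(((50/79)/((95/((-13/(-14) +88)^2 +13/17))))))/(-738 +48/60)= -0.00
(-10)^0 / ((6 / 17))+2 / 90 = 257 / 90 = 2.86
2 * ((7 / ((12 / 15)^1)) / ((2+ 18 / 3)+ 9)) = 1.03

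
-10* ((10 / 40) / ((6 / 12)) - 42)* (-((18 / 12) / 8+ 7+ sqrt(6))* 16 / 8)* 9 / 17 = -429525 / 136 - 7470* sqrt(6) / 17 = -4234.61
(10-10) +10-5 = 5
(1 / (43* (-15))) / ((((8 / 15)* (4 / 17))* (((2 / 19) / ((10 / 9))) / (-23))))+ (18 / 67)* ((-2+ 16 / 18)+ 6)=3578507 / 829728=4.31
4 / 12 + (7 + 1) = 25 / 3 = 8.33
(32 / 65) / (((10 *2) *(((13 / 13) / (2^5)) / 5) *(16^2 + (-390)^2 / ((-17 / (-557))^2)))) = 18496 / 766820386865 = 0.00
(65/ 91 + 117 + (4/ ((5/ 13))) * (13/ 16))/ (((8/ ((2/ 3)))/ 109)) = 1925267/ 1680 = 1145.99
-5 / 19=-0.26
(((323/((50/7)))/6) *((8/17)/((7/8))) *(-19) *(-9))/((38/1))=456/25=18.24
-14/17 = -0.82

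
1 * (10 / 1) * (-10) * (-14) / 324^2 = 175 / 13122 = 0.01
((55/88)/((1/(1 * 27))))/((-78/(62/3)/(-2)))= 465/52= 8.94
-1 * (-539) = 539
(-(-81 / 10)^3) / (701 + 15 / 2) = 531441 / 708500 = 0.75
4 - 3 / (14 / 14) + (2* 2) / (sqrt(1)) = 5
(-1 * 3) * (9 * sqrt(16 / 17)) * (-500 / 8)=6750 * sqrt(17) / 17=1637.12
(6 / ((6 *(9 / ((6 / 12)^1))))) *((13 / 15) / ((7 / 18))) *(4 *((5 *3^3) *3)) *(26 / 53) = 36504 / 371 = 98.39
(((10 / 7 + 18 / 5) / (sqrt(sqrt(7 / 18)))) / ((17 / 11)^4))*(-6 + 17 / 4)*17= -644204*2^(1 / 4)*sqrt(3)*7^(3 / 4) / 171955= -33.21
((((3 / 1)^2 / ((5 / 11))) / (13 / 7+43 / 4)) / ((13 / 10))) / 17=5544 / 78013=0.07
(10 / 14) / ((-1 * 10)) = -1 / 14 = -0.07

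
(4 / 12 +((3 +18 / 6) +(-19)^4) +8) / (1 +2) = 391006 / 9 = 43445.11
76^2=5776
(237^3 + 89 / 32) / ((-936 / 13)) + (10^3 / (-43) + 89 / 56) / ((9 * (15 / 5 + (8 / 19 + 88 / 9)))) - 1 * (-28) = -289352883752117 / 1565238528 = -184861.85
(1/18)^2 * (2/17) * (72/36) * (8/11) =8/15147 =0.00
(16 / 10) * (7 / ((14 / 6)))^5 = 1944 / 5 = 388.80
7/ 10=0.70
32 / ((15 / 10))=21.33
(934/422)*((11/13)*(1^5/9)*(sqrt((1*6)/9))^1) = 5137*sqrt(6)/74061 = 0.17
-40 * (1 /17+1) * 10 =-7200 /17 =-423.53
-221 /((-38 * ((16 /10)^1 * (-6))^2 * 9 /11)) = 60775 /787968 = 0.08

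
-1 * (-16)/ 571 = 16/ 571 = 0.03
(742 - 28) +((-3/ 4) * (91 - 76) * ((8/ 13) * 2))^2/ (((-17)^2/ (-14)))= 34418874/ 48841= 704.71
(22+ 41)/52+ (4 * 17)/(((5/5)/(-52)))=-183809/52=-3534.79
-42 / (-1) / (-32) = -21 / 16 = -1.31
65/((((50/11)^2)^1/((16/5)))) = 6292/625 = 10.07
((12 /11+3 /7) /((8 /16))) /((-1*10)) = -117 /385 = -0.30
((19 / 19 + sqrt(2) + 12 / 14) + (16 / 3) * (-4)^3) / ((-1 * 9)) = 7129 / 189 - sqrt(2) / 9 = 37.56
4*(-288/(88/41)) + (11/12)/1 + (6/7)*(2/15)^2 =-12376873/23100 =-535.80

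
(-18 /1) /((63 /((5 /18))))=-5 /63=-0.08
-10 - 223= -233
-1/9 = -0.11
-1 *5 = -5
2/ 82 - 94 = -3853/ 41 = -93.98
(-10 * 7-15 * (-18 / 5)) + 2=-14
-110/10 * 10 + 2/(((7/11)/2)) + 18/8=-101.46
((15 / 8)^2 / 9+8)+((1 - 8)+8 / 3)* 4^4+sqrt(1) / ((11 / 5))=-2324231 / 2112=-1100.49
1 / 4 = 0.25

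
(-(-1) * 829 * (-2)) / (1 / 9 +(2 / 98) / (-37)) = -13526793 / 902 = -14996.44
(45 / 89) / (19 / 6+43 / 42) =0.12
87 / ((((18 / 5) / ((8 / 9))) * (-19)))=-1.13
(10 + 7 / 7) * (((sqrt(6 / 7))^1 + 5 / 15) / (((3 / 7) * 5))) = 6.46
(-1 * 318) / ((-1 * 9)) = 106 / 3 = 35.33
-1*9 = -9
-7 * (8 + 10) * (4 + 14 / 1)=-2268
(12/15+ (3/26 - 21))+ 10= -1311/130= -10.08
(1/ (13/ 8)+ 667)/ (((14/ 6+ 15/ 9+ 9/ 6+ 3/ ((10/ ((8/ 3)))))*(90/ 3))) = 2893/ 819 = 3.53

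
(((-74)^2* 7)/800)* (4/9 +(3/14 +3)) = 631109/3600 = 175.31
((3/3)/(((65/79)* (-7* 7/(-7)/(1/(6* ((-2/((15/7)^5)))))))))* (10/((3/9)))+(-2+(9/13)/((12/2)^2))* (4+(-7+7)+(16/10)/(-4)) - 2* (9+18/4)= -31613913/588245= -53.74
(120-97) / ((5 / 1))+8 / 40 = 24 / 5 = 4.80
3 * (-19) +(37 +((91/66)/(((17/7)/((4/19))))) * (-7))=-222098/10659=-20.84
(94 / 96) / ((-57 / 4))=-47 / 684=-0.07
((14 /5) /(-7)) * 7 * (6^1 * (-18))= 1512 /5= 302.40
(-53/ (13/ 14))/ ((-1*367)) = 742/ 4771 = 0.16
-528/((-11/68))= 3264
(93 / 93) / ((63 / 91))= 13 / 9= 1.44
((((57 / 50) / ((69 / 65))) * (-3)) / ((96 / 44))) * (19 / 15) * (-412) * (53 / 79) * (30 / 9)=281809957 / 163530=1723.29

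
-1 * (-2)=2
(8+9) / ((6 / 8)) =68 / 3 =22.67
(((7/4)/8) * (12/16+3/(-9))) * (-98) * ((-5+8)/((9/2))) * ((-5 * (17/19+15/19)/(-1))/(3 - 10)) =1225/171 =7.16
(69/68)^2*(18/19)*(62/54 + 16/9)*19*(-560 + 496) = -1002984/289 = -3470.53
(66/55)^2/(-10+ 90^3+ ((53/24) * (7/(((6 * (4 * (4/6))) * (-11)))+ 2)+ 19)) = 50688/25661269175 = 0.00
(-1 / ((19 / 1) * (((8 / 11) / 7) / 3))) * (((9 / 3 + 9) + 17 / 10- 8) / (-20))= 693 / 1600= 0.43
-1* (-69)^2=-4761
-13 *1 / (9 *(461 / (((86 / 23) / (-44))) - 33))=559 / 2112165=0.00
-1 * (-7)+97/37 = 356/37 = 9.62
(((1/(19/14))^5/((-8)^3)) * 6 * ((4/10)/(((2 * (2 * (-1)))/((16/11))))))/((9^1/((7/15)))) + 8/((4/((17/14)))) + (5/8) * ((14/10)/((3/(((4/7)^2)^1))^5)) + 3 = 36247452890859119311/6677122320879889725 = 5.43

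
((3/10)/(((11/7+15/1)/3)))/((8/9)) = 567/9280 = 0.06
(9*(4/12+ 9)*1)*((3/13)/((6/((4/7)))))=24/13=1.85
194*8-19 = 1533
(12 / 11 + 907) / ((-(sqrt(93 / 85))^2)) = -849065 / 1023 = -829.98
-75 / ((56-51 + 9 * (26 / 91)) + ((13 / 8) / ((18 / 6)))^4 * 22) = -87091200 / 10991261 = -7.92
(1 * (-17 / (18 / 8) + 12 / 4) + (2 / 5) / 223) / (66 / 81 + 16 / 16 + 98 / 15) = -137091 / 251321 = -0.55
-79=-79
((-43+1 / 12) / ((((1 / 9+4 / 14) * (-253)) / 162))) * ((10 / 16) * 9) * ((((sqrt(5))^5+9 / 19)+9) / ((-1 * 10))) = -7884135 * sqrt(5) / 8096-14191443 / 38456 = -2546.58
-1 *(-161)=161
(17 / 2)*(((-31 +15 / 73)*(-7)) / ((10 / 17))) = 1136926 / 365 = 3114.87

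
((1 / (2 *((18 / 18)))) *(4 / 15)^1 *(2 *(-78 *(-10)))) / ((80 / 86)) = 1118 / 5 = 223.60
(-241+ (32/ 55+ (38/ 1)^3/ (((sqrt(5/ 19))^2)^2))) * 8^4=892234125312/ 275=3244487728.41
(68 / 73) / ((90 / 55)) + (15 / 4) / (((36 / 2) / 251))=277837 / 5256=52.86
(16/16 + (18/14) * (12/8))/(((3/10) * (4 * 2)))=205/168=1.22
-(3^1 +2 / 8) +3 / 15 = -61 / 20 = -3.05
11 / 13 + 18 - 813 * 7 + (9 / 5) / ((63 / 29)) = -2580453 / 455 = -5671.33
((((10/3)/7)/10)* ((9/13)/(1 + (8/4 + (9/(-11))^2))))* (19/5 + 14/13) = 38357/875420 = 0.04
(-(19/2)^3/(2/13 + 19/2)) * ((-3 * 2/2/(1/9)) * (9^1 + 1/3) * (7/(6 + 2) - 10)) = -410079033/2008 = -204222.63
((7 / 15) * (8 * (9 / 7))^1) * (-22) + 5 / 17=-8951 / 85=-105.31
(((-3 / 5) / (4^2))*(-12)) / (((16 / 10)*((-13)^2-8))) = 9 / 5152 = 0.00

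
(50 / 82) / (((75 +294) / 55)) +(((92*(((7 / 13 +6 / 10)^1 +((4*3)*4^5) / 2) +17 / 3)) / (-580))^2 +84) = 1279366304824983476 / 1343918525625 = 951967.16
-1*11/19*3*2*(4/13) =-264/247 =-1.07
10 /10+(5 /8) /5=1.12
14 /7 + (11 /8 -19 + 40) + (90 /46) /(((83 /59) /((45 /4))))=611205 /15272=40.02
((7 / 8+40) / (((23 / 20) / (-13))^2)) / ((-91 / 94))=-19979700 / 3703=-5395.54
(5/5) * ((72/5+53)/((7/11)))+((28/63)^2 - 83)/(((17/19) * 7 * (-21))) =107832484/1012095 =106.54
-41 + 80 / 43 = -39.14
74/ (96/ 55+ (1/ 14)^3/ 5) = 2233616/ 52687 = 42.39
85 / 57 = 1.49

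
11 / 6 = 1.83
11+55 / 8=17.88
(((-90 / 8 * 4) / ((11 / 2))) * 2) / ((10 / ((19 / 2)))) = -171 / 11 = -15.55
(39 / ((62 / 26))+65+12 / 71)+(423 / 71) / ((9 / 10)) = 194004 / 2201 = 88.14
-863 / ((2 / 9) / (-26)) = 100971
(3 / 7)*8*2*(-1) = -48 / 7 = -6.86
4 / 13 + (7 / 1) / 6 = 115 / 78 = 1.47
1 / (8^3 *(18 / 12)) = 1 / 768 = 0.00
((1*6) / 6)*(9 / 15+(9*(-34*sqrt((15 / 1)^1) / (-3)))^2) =780303 / 5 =156060.60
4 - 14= -10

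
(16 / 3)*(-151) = -2416 / 3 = -805.33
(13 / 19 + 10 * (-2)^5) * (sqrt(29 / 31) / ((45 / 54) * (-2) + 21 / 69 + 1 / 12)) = 1674492 * sqrt(899) / 207917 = 241.48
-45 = -45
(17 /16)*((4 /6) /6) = 0.12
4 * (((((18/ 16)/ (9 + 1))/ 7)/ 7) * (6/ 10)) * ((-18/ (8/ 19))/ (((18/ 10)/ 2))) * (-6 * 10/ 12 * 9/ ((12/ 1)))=1539/ 1568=0.98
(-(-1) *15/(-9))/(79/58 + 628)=-0.00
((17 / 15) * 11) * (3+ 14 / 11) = 799 / 15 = 53.27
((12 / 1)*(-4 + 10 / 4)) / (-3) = 6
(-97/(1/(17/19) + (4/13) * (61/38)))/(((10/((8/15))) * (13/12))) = -2.96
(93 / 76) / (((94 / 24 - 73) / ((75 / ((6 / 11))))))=-76725 / 31502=-2.44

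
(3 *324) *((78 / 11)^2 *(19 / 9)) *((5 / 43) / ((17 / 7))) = 436952880 / 88451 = 4940.06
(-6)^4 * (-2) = -2592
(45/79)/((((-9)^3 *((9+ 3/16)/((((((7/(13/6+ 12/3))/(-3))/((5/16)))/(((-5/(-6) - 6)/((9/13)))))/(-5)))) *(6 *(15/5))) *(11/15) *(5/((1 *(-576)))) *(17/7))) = -32768/3304203045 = -0.00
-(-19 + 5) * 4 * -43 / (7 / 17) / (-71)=5848 / 71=82.37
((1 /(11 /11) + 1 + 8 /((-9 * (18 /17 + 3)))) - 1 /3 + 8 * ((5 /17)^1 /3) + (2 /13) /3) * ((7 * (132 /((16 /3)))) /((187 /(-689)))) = -116255447 /79764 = -1457.49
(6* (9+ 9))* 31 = 3348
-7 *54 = -378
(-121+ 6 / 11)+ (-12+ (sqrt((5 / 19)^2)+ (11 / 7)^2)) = -1328483 / 10241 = -129.72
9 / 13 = 0.69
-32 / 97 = -0.33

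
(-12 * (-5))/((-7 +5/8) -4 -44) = -32/29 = -1.10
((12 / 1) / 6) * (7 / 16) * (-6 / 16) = -0.33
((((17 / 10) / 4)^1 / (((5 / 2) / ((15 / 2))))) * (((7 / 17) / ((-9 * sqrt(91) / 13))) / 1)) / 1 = -sqrt(91) / 120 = -0.08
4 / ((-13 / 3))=-12 / 13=-0.92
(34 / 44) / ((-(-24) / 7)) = 119 / 528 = 0.23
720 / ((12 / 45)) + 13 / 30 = 81013 / 30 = 2700.43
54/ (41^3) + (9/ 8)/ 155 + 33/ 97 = 2886910473/ 8289817880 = 0.35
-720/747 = -80/83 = -0.96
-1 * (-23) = 23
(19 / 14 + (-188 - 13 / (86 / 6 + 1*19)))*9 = -1178307 / 700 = -1683.30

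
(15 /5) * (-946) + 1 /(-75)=-212851 /75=-2838.01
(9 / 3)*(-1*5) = -15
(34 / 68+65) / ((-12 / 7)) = -917 / 24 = -38.21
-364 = -364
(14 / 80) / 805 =1 / 4600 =0.00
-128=-128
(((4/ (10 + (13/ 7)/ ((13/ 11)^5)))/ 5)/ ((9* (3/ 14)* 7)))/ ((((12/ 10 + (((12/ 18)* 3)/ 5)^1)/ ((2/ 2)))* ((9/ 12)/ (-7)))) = -5597956/ 174986001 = -0.03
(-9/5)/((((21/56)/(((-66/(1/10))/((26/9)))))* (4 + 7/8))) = 38016/169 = 224.95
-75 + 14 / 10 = -368 / 5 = -73.60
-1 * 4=-4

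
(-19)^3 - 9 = -6868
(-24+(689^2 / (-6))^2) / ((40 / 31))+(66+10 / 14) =48903126526489 / 10080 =4851500647.47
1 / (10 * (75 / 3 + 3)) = 1 / 280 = 0.00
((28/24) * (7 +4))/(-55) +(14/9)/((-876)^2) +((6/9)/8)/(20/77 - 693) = -215005089859/920983572360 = -0.23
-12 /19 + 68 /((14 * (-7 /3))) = -2526 /931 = -2.71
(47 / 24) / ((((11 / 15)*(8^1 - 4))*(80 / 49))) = 0.41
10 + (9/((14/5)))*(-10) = -22.14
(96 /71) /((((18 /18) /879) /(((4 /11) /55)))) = 337536 /42955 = 7.86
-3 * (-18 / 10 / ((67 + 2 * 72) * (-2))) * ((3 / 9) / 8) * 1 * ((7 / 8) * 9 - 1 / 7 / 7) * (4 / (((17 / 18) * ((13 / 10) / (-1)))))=0.01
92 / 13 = 7.08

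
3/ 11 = 0.27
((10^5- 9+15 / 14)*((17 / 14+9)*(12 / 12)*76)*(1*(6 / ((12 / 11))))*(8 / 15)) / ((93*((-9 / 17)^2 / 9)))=48365285819708 / 615195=78617813.57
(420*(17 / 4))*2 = 3570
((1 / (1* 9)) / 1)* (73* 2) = 146 / 9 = 16.22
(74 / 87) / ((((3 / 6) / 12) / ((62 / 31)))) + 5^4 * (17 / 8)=317597 / 232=1368.95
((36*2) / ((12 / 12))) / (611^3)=72 / 228099131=0.00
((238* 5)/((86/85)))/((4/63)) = 3186225/172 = 18524.56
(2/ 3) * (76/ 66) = 76/ 99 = 0.77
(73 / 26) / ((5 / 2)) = 73 / 65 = 1.12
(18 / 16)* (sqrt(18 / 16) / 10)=27* sqrt(2) / 320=0.12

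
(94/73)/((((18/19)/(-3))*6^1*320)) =-893/420480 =-0.00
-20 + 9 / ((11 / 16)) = -76 / 11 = -6.91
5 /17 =0.29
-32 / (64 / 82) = -41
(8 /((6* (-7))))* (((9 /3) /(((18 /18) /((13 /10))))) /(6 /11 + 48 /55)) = -11 /21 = -0.52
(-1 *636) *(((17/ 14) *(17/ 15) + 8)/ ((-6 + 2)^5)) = 104357/ 17920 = 5.82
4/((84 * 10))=1/210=0.00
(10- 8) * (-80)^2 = 12800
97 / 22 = 4.41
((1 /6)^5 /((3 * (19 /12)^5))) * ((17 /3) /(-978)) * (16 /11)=-4352 /119870428689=-0.00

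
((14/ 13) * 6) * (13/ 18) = 14/ 3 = 4.67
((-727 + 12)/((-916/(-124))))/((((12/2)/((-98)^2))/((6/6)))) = -106436330/687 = -154929.16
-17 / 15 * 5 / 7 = -17 / 21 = -0.81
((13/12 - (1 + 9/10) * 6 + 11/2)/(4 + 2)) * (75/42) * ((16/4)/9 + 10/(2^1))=-10115/1296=-7.80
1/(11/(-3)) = -3/11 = -0.27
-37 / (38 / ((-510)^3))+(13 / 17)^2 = 129160184.80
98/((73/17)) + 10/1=2396/73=32.82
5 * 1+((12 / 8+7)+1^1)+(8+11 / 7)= 337 / 14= 24.07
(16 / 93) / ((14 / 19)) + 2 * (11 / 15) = 5534 / 3255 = 1.70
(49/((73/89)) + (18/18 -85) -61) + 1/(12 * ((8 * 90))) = -53775287/630720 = -85.26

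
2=2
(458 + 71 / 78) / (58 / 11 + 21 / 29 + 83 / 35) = 399651175 / 7287696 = 54.84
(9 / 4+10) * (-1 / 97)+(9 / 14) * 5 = 3.09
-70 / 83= -0.84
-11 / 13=-0.85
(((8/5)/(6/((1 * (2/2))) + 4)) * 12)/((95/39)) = 1872/2375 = 0.79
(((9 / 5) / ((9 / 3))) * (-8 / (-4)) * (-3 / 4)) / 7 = -9 / 70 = -0.13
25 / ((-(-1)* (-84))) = -25 / 84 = -0.30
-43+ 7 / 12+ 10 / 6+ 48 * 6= 989 / 4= 247.25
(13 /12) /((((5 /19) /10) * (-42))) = -247 /252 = -0.98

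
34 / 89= 0.38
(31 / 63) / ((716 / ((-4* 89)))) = -2759 / 11277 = -0.24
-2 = -2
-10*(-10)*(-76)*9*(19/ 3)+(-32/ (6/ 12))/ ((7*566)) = -858169232/ 1981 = -433200.02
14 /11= 1.27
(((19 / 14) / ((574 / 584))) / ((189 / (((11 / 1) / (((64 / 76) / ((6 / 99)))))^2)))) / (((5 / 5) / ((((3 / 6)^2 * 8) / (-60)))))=-500707 / 3280616640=-0.00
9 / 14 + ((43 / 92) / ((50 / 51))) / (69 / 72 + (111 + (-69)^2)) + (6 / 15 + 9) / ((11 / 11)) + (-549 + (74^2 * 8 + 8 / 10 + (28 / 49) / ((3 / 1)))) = 17458634195339 / 403480950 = 43270.03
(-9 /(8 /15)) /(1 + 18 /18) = -135 /16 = -8.44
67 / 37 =1.81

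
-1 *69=-69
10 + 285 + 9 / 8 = 2369 / 8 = 296.12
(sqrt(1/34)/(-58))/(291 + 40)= -sqrt(34)/652732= -0.00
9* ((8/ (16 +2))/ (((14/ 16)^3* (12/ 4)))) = 2048/ 1029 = 1.99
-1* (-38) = 38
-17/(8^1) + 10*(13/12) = 209/24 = 8.71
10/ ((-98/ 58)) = -290/ 49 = -5.92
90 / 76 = 45 / 38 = 1.18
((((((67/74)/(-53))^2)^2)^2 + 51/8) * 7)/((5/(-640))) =-2498267531703281128329088295431/437371766754775610268792962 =-5712.00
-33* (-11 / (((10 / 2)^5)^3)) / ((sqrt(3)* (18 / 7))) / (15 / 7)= 5929* sqrt(3) / 8239746093750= 0.00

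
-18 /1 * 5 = -90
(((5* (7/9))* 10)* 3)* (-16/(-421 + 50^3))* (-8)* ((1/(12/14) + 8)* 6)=352000/53391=6.59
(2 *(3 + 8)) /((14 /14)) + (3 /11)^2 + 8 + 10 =4849 /121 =40.07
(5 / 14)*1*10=25 / 7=3.57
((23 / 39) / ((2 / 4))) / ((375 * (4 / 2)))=23 / 14625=0.00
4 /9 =0.44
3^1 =3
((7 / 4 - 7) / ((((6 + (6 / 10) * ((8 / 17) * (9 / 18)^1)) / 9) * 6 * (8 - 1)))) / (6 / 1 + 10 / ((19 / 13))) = -1615 / 113216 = -0.01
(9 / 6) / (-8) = -0.19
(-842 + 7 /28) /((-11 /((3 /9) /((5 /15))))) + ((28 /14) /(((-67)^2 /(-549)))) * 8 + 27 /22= 1360943 /17956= 75.79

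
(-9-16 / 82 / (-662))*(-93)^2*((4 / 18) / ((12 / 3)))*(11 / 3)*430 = -277584153275 / 40713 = -6818071.70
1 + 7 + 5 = 13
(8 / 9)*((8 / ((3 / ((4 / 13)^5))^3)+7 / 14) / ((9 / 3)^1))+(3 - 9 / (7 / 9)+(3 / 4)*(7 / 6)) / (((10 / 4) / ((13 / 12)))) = -66595354881606858331933 / 20896128964072410637680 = -3.19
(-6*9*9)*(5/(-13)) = 2430/13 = 186.92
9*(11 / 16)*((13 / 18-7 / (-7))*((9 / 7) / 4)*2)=3069 / 448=6.85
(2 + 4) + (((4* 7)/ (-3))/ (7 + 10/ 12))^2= 16390/ 2209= 7.42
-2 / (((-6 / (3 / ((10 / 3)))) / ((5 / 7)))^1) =3 / 14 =0.21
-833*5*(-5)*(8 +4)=249900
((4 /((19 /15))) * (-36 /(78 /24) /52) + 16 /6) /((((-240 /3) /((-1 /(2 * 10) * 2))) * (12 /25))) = 2401 /462384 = 0.01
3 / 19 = 0.16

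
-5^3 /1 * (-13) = 1625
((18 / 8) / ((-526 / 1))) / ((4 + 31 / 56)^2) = -392 / 1900175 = -0.00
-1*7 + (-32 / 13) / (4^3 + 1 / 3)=-17659 / 2509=-7.04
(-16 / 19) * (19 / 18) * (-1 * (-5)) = -40 / 9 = -4.44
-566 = -566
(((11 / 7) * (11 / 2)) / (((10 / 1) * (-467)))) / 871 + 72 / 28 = 146432399 / 56945980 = 2.57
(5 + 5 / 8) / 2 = 45 / 16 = 2.81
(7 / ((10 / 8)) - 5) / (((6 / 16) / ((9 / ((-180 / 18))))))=-36 / 25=-1.44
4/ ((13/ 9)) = 36/ 13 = 2.77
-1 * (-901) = 901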